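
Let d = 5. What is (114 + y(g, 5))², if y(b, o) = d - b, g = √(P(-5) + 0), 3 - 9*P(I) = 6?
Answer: (357 - I*√3)²/9 ≈ 14161.0 - 137.41*I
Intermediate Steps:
P(I) = -⅓ (P(I) = ⅓ - ⅑*6 = ⅓ - ⅔ = -⅓)
g = I*√3/3 (g = √(-⅓ + 0) = √(-⅓) = I*√3/3 ≈ 0.57735*I)
y(b, o) = 5 - b
(114 + y(g, 5))² = (114 + (5 - I*√3/3))² = (119 - I*√3/3)²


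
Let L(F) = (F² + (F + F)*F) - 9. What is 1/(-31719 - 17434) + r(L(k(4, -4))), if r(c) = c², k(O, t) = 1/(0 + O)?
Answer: 977210537/12583168 ≈ 77.660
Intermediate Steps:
k(O, t) = 1/O
L(F) = -9 + 3*F² (L(F) = (F² + (2*F)*F) - 9 = (F² + 2*F²) - 9 = 3*F² - 9 = -9 + 3*F²)
1/(-31719 - 17434) + r(L(k(4, -4))) = 1/(-31719 - 17434) + (-9 + 3*(1/4)²)² = 1/(-49153) + (-9 + 3*(¼)²)² = -1/49153 + (-9 + 3*(1/16))² = -1/49153 + (-9 + 3/16)² = -1/49153 + (-141/16)² = -1/49153 + 19881/256 = 977210537/12583168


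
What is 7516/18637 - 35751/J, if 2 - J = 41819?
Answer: 326862653/259781143 ≈ 1.2582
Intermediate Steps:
J = -41817 (J = 2 - 1*41819 = 2 - 41819 = -41817)
7516/18637 - 35751/J = 7516/18637 - 35751/(-41817) = 7516*(1/18637) - 35751*(-1/41817) = 7516/18637 + 11917/13939 = 326862653/259781143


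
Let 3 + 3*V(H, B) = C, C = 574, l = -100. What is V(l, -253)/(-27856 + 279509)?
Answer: 571/754959 ≈ 0.00075633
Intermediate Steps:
V(H, B) = 571/3 (V(H, B) = -1 + (⅓)*574 = -1 + 574/3 = 571/3)
V(l, -253)/(-27856 + 279509) = 571/(3*(-27856 + 279509)) = (571/3)/251653 = (571/3)*(1/251653) = 571/754959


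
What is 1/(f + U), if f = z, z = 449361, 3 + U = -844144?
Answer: -1/394786 ≈ -2.5330e-6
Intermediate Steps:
U = -844147 (U = -3 - 844144 = -844147)
f = 449361
1/(f + U) = 1/(449361 - 844147) = 1/(-394786) = -1/394786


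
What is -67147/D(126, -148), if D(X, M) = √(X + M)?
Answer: 67147*I*√22/22 ≈ 14316.0*I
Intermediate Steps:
D(X, M) = √(M + X)
-67147/D(126, -148) = -67147/√(-148 + 126) = -67147*(-I*√22/22) = -(-67147)*I*√22/22 = 67147*I*√22/22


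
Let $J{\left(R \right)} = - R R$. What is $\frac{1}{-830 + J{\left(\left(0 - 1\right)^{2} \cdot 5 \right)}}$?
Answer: $- \frac{1}{855} \approx -0.0011696$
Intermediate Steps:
$J{\left(R \right)} = - R^{2}$
$\frac{1}{-830 + J{\left(\left(0 - 1\right)^{2} \cdot 5 \right)}} = \frac{1}{-830 - \left(\left(0 - 1\right)^{2} \cdot 5\right)^{2}} = \frac{1}{-830 - \left(\left(-1\right)^{2} \cdot 5\right)^{2}} = \frac{1}{-830 - \left(1 \cdot 5\right)^{2}} = \frac{1}{-830 - 5^{2}} = \frac{1}{-830 - 25} = \frac{1}{-855} = - \frac{1}{855}$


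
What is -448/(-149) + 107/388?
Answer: 189767/57812 ≈ 3.2825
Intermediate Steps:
-448/(-149) + 107/388 = -448*(-1/149) + 107*(1/388) = 448/149 + 107/388 = 189767/57812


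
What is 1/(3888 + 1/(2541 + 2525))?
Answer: 5066/19696609 ≈ 0.00025720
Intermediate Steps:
1/(3888 + 1/(2541 + 2525)) = 1/(3888 + 1/5066) = 1/(19696609/5066) = 5066/19696609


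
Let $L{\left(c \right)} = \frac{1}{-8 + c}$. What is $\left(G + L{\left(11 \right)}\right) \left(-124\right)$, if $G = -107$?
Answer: $\frac{39680}{3} \approx 13227.0$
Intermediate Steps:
$\left(G + L{\left(11 \right)}\right) \left(-124\right) = \left(-107 + \frac{1}{-8 + 11}\right) \left(-124\right) = \left(-107 + \frac{1}{3}\right) \left(-124\right) = \left(- \frac{320}{3}\right) \left(-124\right) = \frac{39680}{3}$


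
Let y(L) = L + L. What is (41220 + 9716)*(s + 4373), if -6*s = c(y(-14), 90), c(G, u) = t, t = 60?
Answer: 222233768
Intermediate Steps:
y(L) = 2*L
c(G, u) = 60
s = -10 (s = -⅙*60 = -10)
(41220 + 9716)*(s + 4373) = (41220 + 9716)*(-10 + 4373) = 50936*4363 = 222233768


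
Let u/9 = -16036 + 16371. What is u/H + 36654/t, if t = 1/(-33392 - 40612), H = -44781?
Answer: -40490123630037/14927 ≈ -2.7125e+9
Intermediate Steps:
u = 3015 (u = 9*(-16036 + 16371) = 9*335 = 3015)
t = -1/74004 (t = 1/(-74004) = -1/74004 ≈ -1.3513e-5)
u/H + 36654/t = 3015/(-44781) + 36654/(-1/74004) = 3015*(-1/44781) + 36654*(-74004) = -1005/14927 - 2712542616 = -40490123630037/14927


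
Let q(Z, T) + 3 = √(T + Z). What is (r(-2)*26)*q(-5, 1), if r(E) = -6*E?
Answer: -936 + 624*I ≈ -936.0 + 624.0*I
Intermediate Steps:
q(Z, T) = -3 + √(T + Z)
(r(-2)*26)*q(-5, 1) = (-6*(-2)*26)*(-3 + √(1 - 5)) = (12*26)*(-3 + √(-4)) = 312*(-3 + 2*I) = -936 + 624*I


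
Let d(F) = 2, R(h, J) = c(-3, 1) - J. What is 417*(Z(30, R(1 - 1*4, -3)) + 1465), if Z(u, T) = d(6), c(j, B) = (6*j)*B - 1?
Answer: 611739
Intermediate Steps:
c(j, B) = -1 + 6*B*j (c(j, B) = 6*B*j - 1 = -1 + 6*B*j)
R(h, J) = -19 - J (R(h, J) = (-1 + 6*1*(-3)) - J = (-1 - 18) - J = -19 - J)
Z(u, T) = 2
417*(Z(30, R(1 - 1*4, -3)) + 1465) = 417*(2 + 1465) = 417*1467 = 611739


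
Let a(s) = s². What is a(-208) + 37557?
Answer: 80821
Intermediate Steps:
a(-208) + 37557 = (-208)² + 37557 = 43264 + 37557 = 80821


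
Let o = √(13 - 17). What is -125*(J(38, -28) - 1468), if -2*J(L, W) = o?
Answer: 183500 + 125*I ≈ 1.835e+5 + 125.0*I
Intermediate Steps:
o = 2*I (o = √(-4) = 2*I ≈ 2.0*I)
J(L, W) = -I
-125*(J(38, -28) - 1468) = -125*(-I - 1468) = -125*(-1468 - I) = 183500 + 125*I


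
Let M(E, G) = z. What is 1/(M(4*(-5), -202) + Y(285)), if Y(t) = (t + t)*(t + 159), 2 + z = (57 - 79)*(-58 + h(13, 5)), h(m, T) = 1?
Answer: 1/254332 ≈ 3.9319e-6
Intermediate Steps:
z = 1252 (z = -2 + (57 - 79)*(-58 + 1) = -2 - 22*(-57) = -2 + 1254 = 1252)
M(E, G) = 1252
Y(t) = 2*t*(159 + t) (Y(t) = (2*t)*(159 + t) = 2*t*(159 + t))
1/(M(4*(-5), -202) + Y(285)) = 1/(1252 + 2*285*(159 + 285)) = 1/(1252 + 2*285*444) = 1/(1252 + 253080) = 1/254332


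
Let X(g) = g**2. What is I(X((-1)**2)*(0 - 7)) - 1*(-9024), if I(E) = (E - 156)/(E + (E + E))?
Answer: 189667/21 ≈ 9031.8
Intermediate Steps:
I(E) = (-156 + E)/(3*E) (I(E) = (-156 + E)/(E + 2*E) = (-156 + E)/((3*E)) = (-156 + E)*(1/(3*E)) = (-156 + E)/(3*E))
I(X((-1)**2)*(0 - 7)) - 1*(-9024) = (-156 + ((-1)**2)**2*(0 - 7))/(3*((((-1)**2)**2*(0 - 7)))) - 1*(-9024) = (-156 + 1**2*(-7))/(3*((1**2*(-7)))) + 9024 = (-156 + 1*(-7))/(3*((1*(-7)))) + 9024 = (1/3)*(-156 - 7)/(-7) + 9024 = (1/3)*(-1/7)*(-163) + 9024 = 163/21 + 9024 = 189667/21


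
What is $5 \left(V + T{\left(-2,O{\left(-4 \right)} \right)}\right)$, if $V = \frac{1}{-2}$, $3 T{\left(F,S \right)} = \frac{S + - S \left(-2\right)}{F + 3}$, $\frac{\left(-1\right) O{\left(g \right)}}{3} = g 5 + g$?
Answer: $\frac{715}{2} \approx 357.5$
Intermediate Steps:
$O{\left(g \right)} = - 18 g$ ($O{\left(g \right)} = - 3 \left(g 5 + g\right) = - 3 \left(5 g + g\right) = - 3 \cdot 6 g = - 18 g$)
$T{\left(F,S \right)} = \frac{S}{3 + F}$ ($T{\left(F,S \right)} = \frac{\left(S + - S \left(-2\right)\right) \frac{1}{F + 3}}{3} = \frac{\left(S + 2 S\right) \frac{1}{3 + F}}{3} = \frac{3 S \frac{1}{3 + F}}{3} = \frac{S}{3 + F}$)
$V = - \frac{1}{2} \approx -0.5$
$5 \left(V + T{\left(-2,O{\left(-4 \right)} \right)}\right) = 5 \left(- \frac{1}{2} + \frac{\left(-18\right) \left(-4\right)}{3 - 2}\right) = 5 \left(- \frac{1}{2} + \frac{72}{1}\right) = 5 \left(- \frac{1}{2} + 72 \cdot 1\right) = 5 \left(- \frac{1}{2} + 72\right) = 5 \cdot \frac{143}{2} = \frac{715}{2}$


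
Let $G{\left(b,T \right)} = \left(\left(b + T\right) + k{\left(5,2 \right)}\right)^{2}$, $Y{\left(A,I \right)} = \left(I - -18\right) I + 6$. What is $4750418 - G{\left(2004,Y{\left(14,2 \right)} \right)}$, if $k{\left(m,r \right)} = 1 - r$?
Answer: $552017$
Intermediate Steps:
$Y{\left(A,I \right)} = 6 + I \left(18 + I\right)$ ($Y{\left(A,I \right)} = \left(I + 18\right) I + 6 = \left(18 + I\right) I + 6 = I \left(18 + I\right) + 6 = 6 + I \left(18 + I\right)$)
$G{\left(b,T \right)} = \left(-1 + T + b\right)^{2}$ ($G{\left(b,T \right)} = \left(\left(b + T\right) + \left(1 - 2\right)\right)^{2} = \left(\left(T + b\right) + \left(1 - 2\right)\right)^{2} = \left(\left(T + b\right) - 1\right)^{2} = \left(-1 + T + b\right)^{2}$)
$4750418 - G{\left(2004,Y{\left(14,2 \right)} \right)} = 4750418 - \left(-1 + \left(6 + 2^{2} + 18 \cdot 2\right) + 2004\right)^{2} = 4750418 - \left(-1 + \left(6 + 4 + 36\right) + 2004\right)^{2} = 4750418 - \left(-1 + 46 + 2004\right)^{2} = 4750418 - 2049^{2} = 4750418 - 4198401 = 552017$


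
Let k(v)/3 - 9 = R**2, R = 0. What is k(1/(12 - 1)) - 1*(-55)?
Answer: 82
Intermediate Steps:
k(v) = 27 (k(v) = 27 + 3*0**2 = 27 + 3*0 = 27 + 0 = 27)
k(1/(12 - 1)) - 1*(-55) = 27 - 1*(-55) = 27 + 55 = 82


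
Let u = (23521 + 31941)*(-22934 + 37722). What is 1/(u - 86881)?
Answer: 1/820085175 ≈ 1.2194e-9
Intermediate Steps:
u = 820172056 (u = 55462*14788 = 820172056)
1/(u - 86881) = 1/(820172056 - 86881) = 1/820085175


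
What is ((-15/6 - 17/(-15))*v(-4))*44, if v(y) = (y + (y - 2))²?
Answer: -18040/3 ≈ -6013.3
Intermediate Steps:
v(y) = (-2 + 2*y)² (v(y) = (y + (-2 + y))² = (-2 + 2*y)²)
((-15/6 - 17/(-15))*v(-4))*44 = ((-15/6 - 17/(-15))*(4*(-1 - 4)²))*44 = ((-15*⅙ - 17*(-1/15))*(4*(-5)²))*44 = ((-5/2 + 17/15)*(4*25))*44 = -41/30*100*44 = -410/3*44 = -18040/3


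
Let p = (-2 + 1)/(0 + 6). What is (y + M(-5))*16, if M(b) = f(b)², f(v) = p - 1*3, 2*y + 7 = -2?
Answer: 796/9 ≈ 88.444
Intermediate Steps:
y = -9/2 (y = -7/2 + (½)*(-2) = -7/2 - 1 = -9/2 ≈ -4.5000)
p = -⅙ (p = -1/6 = -1*⅙ = -⅙ ≈ -0.16667)
f(v) = -19/6 (f(v) = -⅙ - 1*3 = -⅙ - 3 = -19/6)
M(b) = 361/36 (M(b) = (-19/6)² = 361/36)
(y + M(-5))*16 = (-9/2 + 361/36)*16 = (199/36)*16 = 796/9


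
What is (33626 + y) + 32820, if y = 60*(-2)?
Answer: 66326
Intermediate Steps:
y = -120
(33626 + y) + 32820 = (33626 - 120) + 32820 = 33506 + 32820 = 66326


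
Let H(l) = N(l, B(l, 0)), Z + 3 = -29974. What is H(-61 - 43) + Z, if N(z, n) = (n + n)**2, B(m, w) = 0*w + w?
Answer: -29977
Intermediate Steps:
Z = -29977 (Z = -3 - 29974 = -29977)
B(m, w) = w (B(m, w) = 0 + w = w)
N(z, n) = 4*n**2 (N(z, n) = (2*n)**2 = 4*n**2)
H(l) = 0 (H(l) = 4*0**2 = 4*0 = 0)
H(-61 - 43) + Z = 0 - 29977 = -29977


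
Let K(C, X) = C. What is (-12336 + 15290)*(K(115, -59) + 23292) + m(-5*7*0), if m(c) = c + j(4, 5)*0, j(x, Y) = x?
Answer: 69144278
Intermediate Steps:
m(c) = c (m(c) = c + 4*0 = c + 0 = c)
(-12336 + 15290)*(K(115, -59) + 23292) + m(-5*7*0) = (-12336 + 15290)*(115 + 23292) - 5*7*0 = 2954*23407 - 35*0 = 69144278 + 0 = 69144278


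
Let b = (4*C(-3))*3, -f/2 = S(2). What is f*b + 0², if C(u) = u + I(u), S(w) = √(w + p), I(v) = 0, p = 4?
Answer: 72*√6 ≈ 176.36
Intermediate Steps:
S(w) = √(4 + w) (S(w) = √(w + 4) = √(4 + w))
f = -2*√6 (f = -2*√(4 + 2) = -2*√6 ≈ -4.8990)
C(u) = u (C(u) = u + 0 = u)
b = -36 (b = (4*(-3))*3 = -12*3 = -36)
f*b + 0² = -2*√6*(-36) + 0² = 72*√6 + 0 = 72*√6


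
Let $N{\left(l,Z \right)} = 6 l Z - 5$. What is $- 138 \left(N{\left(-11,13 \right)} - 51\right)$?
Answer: $126132$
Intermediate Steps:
$N{\left(l,Z \right)} = -5 + 6 Z l$ ($N{\left(l,Z \right)} = 6 Z l - 5 = -5 + 6 Z l$)
$- 138 \left(N{\left(-11,13 \right)} - 51\right) = - 138 \left(\left(-5 + 6 \cdot 13 \left(-11\right)\right) - 51\right) = - 138 \left(\left(-5 - 858\right) - 51\right) = - 138 \left(-863 - 51\right) = \left(-138\right) \left(-914\right) = 126132$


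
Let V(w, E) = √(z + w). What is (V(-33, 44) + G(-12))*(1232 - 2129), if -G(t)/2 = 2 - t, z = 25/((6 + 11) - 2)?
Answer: 25116 - 299*I*√282 ≈ 25116.0 - 5021.1*I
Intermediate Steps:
z = 5/3 (z = 25/(17 - 2) = 25/15 = 25*(1/15) = 5/3 ≈ 1.6667)
V(w, E) = √(5/3 + w)
G(t) = -4 + 2*t (G(t) = -2*(2 - t) = -4 + 2*t)
(V(-33, 44) + G(-12))*(1232 - 2129) = (√(15 + 9*(-33))/3 + (-4 + 2*(-12)))*(1232 - 2129) = (√(15 - 297)/3 + (-4 - 24))*(-897) = (√(-282)/3 - 28)*(-897) = ((I*√282)/3 - 28)*(-897) = (I*√282/3 - 28)*(-897) = (-28 + I*√282/3)*(-897) = 25116 - 299*I*√282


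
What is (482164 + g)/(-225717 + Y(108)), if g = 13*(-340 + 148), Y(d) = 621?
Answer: -119917/56274 ≈ -2.1309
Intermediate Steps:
g = -2496 (g = 13*(-192) = -2496)
(482164 + g)/(-225717 + Y(108)) = (482164 - 2496)/(-225717 + 621) = 479668/(-225096) = 479668*(-1/225096) = -119917/56274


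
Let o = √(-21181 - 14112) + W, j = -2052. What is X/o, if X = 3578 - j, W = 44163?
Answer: 124318845/975202931 - 2815*I*√35293/975202931 ≈ 0.12748 - 0.00054228*I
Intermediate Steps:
X = 5630 (X = 3578 - 1*(-2052) = 3578 + 2052 = 5630)
o = 44163 + I*√35293 (o = √(-21181 - 14112) + 44163 = √(-35293) + 44163 = I*√35293 + 44163 = 44163 + I*√35293 ≈ 44163.0 + 187.86*I)
X/o = 5630/(44163 + I*√35293)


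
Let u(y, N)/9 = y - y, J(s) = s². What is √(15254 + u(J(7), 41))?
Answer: √15254 ≈ 123.51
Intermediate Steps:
u(y, N) = 0 (u(y, N) = 9*(y - y) = 9*0 = 0)
√(15254 + u(J(7), 41)) = √(15254 + 0) = √15254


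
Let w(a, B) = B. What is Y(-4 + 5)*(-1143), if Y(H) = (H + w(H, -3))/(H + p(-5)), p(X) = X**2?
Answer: 1143/13 ≈ 87.923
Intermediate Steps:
Y(H) = (-3 + H)/(25 + H) (Y(H) = (H - 3)/(H + (-5)**2) = (-3 + H)/(H + 25) = (-3 + H)/(25 + H))
Y(-4 + 5)*(-1143) = ((-3 + (-4 + 5))/(25 + (-4 + 5)))*(-1143) = ((-3 + 1)/(25 + 1))*(-1143) = (-2/26)*(-1143) = ((1/26)*(-2))*(-1143) = -1/13*(-1143) = 1143/13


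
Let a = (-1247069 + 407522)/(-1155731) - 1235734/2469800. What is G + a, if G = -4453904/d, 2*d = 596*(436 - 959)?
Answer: 3203477681384172621/111218366036731300 ≈ 28.803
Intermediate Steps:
d = -155854 (d = (596*(436 - 959))/2 = (596*(-523))/2 = (1/2)*(-311708) = -155854)
G = 2226952/77927 (G = -4453904/(-155854) = -4453904*(-1/155854) = 2226952/77927 ≈ 28.577)
a = 322668544523/1427212211900 (a = -839547*(-1/1155731) - 1235734*1/2469800 = 839547/1155731 - 617867/1234900 = 322668544523/1427212211900 ≈ 0.22608)
G + a = 2226952/77927 + 322668544523/1427212211900 = 3203477681384172621/111218366036731300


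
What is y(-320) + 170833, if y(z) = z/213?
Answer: 36387109/213 ≈ 1.7083e+5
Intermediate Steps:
y(z) = z/213 (y(z) = z*(1/213) = z/213)
y(-320) + 170833 = (1/213)*(-320) + 170833 = -320/213 + 170833 = 36387109/213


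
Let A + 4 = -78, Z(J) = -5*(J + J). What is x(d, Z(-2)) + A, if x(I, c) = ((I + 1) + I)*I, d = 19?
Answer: 659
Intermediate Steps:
Z(J) = -10*J
x(I, c) = I*(1 + 2*I) (x(I, c) = ((1 + I) + I)*I = (1 + 2*I)*I = I*(1 + 2*I))
A = -82 (A = -4 - 78 = -82)
x(d, Z(-2)) + A = 19*(1 + 2*19) - 82 = 19*(1 + 38) - 82 = 19*39 - 82 = 741 - 82 = 659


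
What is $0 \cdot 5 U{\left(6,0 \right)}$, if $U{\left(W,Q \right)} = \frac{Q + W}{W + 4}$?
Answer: $0$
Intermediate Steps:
$U{\left(W,Q \right)} = \frac{Q + W}{4 + W}$
$0 \cdot 5 U{\left(6,0 \right)} = 0 \cdot 5 \frac{0 + 6}{4 + 6} = 0 \cdot \frac{1}{10} \cdot 6 = 0 \cdot \frac{3}{5} = 0$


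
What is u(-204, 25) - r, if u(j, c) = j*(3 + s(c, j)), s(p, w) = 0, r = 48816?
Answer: -49428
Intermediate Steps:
u(j, c) = 3*j (u(j, c) = j*(3 + 0) = j*3 = 3*j)
u(-204, 25) - r = 3*(-204) - 1*48816 = -612 - 48816 = -49428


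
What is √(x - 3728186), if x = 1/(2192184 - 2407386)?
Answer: I*√172659380211076746/215202 ≈ 1930.9*I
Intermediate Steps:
x = -1/215202 (x = 1/(-215202) = -1/215202 ≈ -4.6468e-6)
√(x - 3728186) = √(-1/215202 - 3728186) = √(-802313083573/215202) = I*√172659380211076746/215202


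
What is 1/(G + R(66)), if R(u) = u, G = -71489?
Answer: -1/71423 ≈ -1.4001e-5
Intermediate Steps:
1/(G + R(66)) = 1/(-71489 + 66) = 1/(-71423) = -1/71423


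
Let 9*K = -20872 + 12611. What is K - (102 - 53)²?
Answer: -29870/9 ≈ -3318.9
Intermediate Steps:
K = -8261/9 (K = (-20872 + 12611)/9 = (⅑)*(-8261) = -8261/9 ≈ -917.89)
K - (102 - 53)² = -8261/9 - (102 - 53)² = -8261/9 - 1*49² = -8261/9 - 1*2401 = -8261/9 - 2401 = -29870/9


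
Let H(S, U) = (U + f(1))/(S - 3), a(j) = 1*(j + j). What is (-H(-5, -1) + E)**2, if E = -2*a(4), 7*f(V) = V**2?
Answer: 203401/784 ≈ 259.44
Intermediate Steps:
f(V) = V**2/7
a(j) = 2*j (a(j) = 1*(2*j) = 2*j)
H(S, U) = (1/7 + U)/(-3 + S) (H(S, U) = (U + (1/7)*1**2)/(S - 3) = (U + (1/7)*1)/(-3 + S) = (U + 1/7)/(-3 + S) = (1/7 + U)/(-3 + S))
E = -16 (E = -4*4 = -2*8 = -16)
(-H(-5, -1) + E)**2 = (-(1/7 - 1)/(-3 - 5) - 16)**2 = (-(-6)/((-8)*7) - 16)**2 = (-(-1)*(-6)/(8*7) - 16)**2 = (-1*3/28 - 16)**2 = (-3/28 - 16)**2 = (-451/28)**2 = 203401/784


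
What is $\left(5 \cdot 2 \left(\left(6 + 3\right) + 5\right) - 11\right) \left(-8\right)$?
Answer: $-1032$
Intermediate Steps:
$\left(5 \cdot 2 \left(\left(6 + 3\right) + 5\right) - 11\right) \left(-8\right) = \left(10 \left(9 + 5\right) - 11\right) \left(-8\right) = \left(10 \cdot 14 - 11\right) \left(-8\right) = \left(140 - 11\right) \left(-8\right) = 129 \left(-8\right) = -1032$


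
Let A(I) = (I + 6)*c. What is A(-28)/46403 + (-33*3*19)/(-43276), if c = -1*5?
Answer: 92044403/2008136228 ≈ 0.045836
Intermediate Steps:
c = -5
A(I) = -30 - 5*I (A(I) = (I + 6)*(-5) = (6 + I)*(-5) = -30 - 5*I)
A(-28)/46403 + (-33*3*19)/(-43276) = (-30 - 5*(-28))/46403 + (-33*3*19)/(-43276) = (-30 + 140)*(1/46403) - 99*19*(-1/43276) = 110*(1/46403) - 1881*(-1/43276) = 110/46403 + 1881/43276 = 92044403/2008136228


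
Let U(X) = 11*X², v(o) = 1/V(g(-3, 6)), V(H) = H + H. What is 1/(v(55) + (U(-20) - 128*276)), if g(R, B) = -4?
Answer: -8/247425 ≈ -3.2333e-5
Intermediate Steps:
V(H) = 2*H
v(o) = -⅛ (v(o) = 1/(2*(-4)) = 1/(-8) = -⅛)
1/(v(55) + (U(-20) - 128*276)) = 1/(-⅛ + (11*(-20)² - 128*276)) = 1/(-⅛ + (11*400 - 35328)) = 1/(-⅛ + (4400 - 35328)) = 1/(-⅛ - 30928) = 1/(-247425/8) = -8/247425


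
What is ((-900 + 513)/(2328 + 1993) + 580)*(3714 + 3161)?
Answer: 17227326875/4321 ≈ 3.9869e+6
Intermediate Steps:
((-900 + 513)/(2328 + 1993) + 580)*(3714 + 3161) = (-387/4321 + 580)*6875 = (2505793/4321)*6875 = 17227326875/4321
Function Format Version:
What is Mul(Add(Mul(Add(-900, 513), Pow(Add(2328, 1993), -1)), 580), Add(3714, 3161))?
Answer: Rational(17227326875, 4321) ≈ 3.9869e+6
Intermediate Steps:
Mul(Add(Mul(Add(-900, 513), Pow(Add(2328, 1993), -1)), 580), Add(3714, 3161)) = Mul(Add(Mul(-387, Pow(4321, -1)), 580), 6875) = Mul(Add(Mul(-387, Rational(1, 4321)), 580), 6875) = Mul(Add(Rational(-387, 4321), 580), 6875) = Mul(Rational(2505793, 4321), 6875) = Rational(17227326875, 4321)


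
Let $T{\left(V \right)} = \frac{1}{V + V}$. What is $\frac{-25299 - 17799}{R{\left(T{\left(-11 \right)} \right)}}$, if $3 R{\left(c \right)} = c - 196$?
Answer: $\frac{2844468}{4313} \approx 659.51$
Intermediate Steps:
$T{\left(V \right)} = \frac{1}{2 V}$
$R{\left(c \right)} = - \frac{196}{3} + \frac{c}{3}$ ($R{\left(c \right)} = \frac{c - 196}{3} = \frac{-196 + c}{3} = - \frac{196}{3} + \frac{c}{3}$)
$\frac{-25299 - 17799}{R{\left(T{\left(-11 \right)} \right)}} = \frac{-25299 - 17799}{- \frac{196}{3} + \frac{\frac{1}{2} \frac{1}{-11}}{3}} = \frac{-25299 - 17799}{- \frac{196}{3} + \frac{\frac{1}{2} \left(- \frac{1}{11}\right)}{3}} = - \frac{43098}{- \frac{196}{3} + \frac{1}{3} \left(- \frac{1}{22}\right)} = - \frac{43098}{- \frac{196}{3} - \frac{1}{66}} = - \frac{43098}{- \frac{4313}{66}} = \left(-43098\right) \left(- \frac{66}{4313}\right) = \frac{2844468}{4313}$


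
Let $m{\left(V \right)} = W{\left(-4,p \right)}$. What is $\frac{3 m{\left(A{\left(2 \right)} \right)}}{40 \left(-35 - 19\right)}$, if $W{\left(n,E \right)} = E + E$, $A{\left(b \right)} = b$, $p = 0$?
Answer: $0$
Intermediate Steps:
$W{\left(n,E \right)} = 2 E$
$m{\left(V \right)} = 0$ ($m{\left(V \right)} = 2 \cdot 0 = 0$)
$\frac{3 m{\left(A{\left(2 \right)} \right)}}{40 \left(-35 - 19\right)} = \frac{3 \cdot 0}{40 \left(-35 - 19\right)} = \frac{0}{40 \left(-54\right)} = \frac{0}{-2160} = 0 \left(- \frac{1}{2160}\right) = 0$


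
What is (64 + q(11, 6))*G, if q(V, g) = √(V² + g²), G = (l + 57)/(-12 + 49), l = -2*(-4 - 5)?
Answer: 4800/37 + 75*√157/37 ≈ 155.13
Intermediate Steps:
l = 18 (l = -2*(-9) = 18)
G = 75/37 (G = (18 + 57)/(-12 + 49) = 75/37 ≈ 2.0270)
(64 + q(11, 6))*G = (64 + √(11² + 6²))*(75/37) = (64 + √(121 + 36))*(75/37) = (64 + √157)*(75/37) = 4800/37 + 75*√157/37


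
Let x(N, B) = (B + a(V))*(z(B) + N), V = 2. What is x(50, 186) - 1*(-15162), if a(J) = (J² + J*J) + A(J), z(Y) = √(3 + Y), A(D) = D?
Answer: 24962 + 588*√21 ≈ 27657.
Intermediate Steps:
a(J) = J + 2*J² (a(J) = (J² + J*J) + J = (J² + J²) + J = 2*J² + J = J + 2*J²)
x(N, B) = (10 + B)*(N + √(3 + B)) (x(N, B) = (B + 2*(1 + 2*2))*(√(3 + B) + N) = (B + 2*(1 + 4))*(N + √(3 + B)) = (B + 2*5)*(N + √(3 + B)) = (B + 10)*(N + √(3 + B)) = (10 + B)*(N + √(3 + B)))
x(50, 186) - 1*(-15162) = (10*50 + 10*√(3 + 186) + 186*50 + 186*√(3 + 186)) - 1*(-15162) = (500 + 10*√189 + 9300 + 186*√189) + 15162 = (500 + 10*(3*√21) + 9300 + 186*(3*√21)) + 15162 = (500 + 30*√21 + 9300 + 558*√21) + 15162 = (9800 + 588*√21) + 15162 = 24962 + 588*√21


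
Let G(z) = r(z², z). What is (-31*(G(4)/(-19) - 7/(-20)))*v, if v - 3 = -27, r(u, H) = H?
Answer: 9858/95 ≈ 103.77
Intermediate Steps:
G(z) = z
v = -24 (v = 3 - 27 = -24)
(-31*(G(4)/(-19) - 7/(-20)))*v = -31*(4/(-19) - 7/(-20))*(-24) = -31*(4*(-1/19) - 7*(-1/20))*(-24) = -31*(-4/19 + 7/20)*(-24) = -31*53/380*(-24) = -1643/380*(-24) = 9858/95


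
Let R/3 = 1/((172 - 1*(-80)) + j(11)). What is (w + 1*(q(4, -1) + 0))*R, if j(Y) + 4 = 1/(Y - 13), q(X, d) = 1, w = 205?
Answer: 412/165 ≈ 2.4970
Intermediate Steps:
j(Y) = -4 + 1/(-13 + Y) (j(Y) = -4 + 1/(Y - 13) = -4 + 1/(-13 + Y))
R = 2/165 (R = 3/((172 - 1*(-80)) + (53 - 4*11)/(-13 + 11)) = 3/((172 + 80) + (53 - 44)/(-2)) = 3/(252 - ½*9) = 3/(252 - 9/2) = 3/(495/2) = 3*(2/495) = 2/165 ≈ 0.012121)
(w + 1*(q(4, -1) + 0))*R = (205 + 1*(1 + 0))*(2/165) = (205 + 1*1)*(2/165) = (205 + 1)*(2/165) = 206*(2/165) = 412/165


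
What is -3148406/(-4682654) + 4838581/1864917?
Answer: 14264458273138/4366380524859 ≈ 3.2669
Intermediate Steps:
-3148406/(-4682654) + 4838581/1864917 = -3148406*(-1/4682654) + 4838581*(1/1864917) = 1574203/2341327 + 4838581/1864917 = 14264458273138/4366380524859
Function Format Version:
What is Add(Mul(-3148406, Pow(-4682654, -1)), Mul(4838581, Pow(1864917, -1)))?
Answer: Rational(14264458273138, 4366380524859) ≈ 3.2669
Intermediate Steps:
Add(Mul(-3148406, Pow(-4682654, -1)), Mul(4838581, Pow(1864917, -1))) = Add(Mul(-3148406, Rational(-1, 4682654)), Mul(4838581, Rational(1, 1864917))) = Add(Rational(1574203, 2341327), Rational(4838581, 1864917)) = Rational(14264458273138, 4366380524859)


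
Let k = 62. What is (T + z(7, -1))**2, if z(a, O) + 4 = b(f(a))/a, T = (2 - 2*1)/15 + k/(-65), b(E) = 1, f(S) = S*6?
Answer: 4791721/207025 ≈ 23.146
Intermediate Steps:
f(S) = 6*S
T = -62/65 (T = (2 - 2*1)/15 + 62/(-65) = (2 - 2)*(1/15) + 62*(-1/65) = 0*(1/15) - 62/65 = 0 - 62/65 = -62/65 ≈ -0.95385)
z(a, O) = -4 + 1/a
(T + z(7, -1))**2 = (-62/65 + (-4 + 1/7))**2 = (-62/65 - 27/7)**2 = (-2189/455)**2 = 4791721/207025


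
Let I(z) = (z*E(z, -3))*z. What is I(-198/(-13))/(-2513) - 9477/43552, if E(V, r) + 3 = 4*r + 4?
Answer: 14756685219/18496403744 ≈ 0.79781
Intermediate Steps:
E(V, r) = 1 + 4*r (E(V, r) = -3 + (4*r + 4) = -3 + (4 + 4*r) = 1 + 4*r)
I(z) = -11*z² (I(z) = (z*(1 + 4*(-3)))*z = (z*(1 - 12))*z = (z*(-11))*z = (-11*z)*z = -11*z²)
I(-198/(-13))/(-2513) - 9477/43552 = -11*(-198/(-13))²/(-2513) - 9477/43552 = -11*(-198*(-1/13))²*(-1/2513) - 9477*1/43552 = -11*(198/13)²*(-1/2513) - 9477/43552 = -11*39204/169*(-1/2513) - 9477/43552 = -431244/169*(-1/2513) - 9477/43552 = 431244/424697 - 9477/43552 = 14756685219/18496403744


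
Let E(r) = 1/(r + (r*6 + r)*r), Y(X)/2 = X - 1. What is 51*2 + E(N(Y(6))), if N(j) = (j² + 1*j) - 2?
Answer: 8339113/81756 ≈ 102.00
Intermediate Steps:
Y(X) = -2 + 2*X (Y(X) = 2*(X - 1) = 2*(-1 + X) = -2 + 2*X)
N(j) = -2 + j + j² (N(j) = (j² + j) - 2 = (j + j²) - 2 = -2 + j + j²)
E(r) = 1/(r + 7*r²) (E(r) = 1/(r + (6*r + r)*r) = 1/(r + (7*r)*r) = 1/(r + 7*r²))
51*2 + E(N(Y(6))) = 51*2 + 1/((-2 + (-2 + 2*6) + (-2 + 2*6)²)*(1 + 7*(-2 + (-2 + 2*6) + (-2 + 2*6)²))) = 102 + 1/((-2 + (-2 + 12) + (-2 + 12)²)*(1 + 7*(-2 + (-2 + 12) + (-2 + 12)²))) = 102 + 1/((-2 + 10 + 10²)*(1 + 7*(-2 + 10 + 10²))) = 102 + 1/((-2 + 10 + 100)*(1 + 7*(-2 + 10 + 100))) = 102 + 1/(108*(1 + 7*108)) = 102 + 1/(108*(1 + 756)) = 102 + (1/108)/757 = 102 + (1/108)*(1/757) = 102 + 1/81756 = 8339113/81756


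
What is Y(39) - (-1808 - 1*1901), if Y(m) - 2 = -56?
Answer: 3655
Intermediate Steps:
Y(m) = -54 (Y(m) = 2 - 56 = -54)
Y(39) - (-1808 - 1*1901) = -54 - (-1808 - 1*1901) = -54 - (-1808 - 1901) = -54 - 1*(-3709) = -54 + 3709 = 3655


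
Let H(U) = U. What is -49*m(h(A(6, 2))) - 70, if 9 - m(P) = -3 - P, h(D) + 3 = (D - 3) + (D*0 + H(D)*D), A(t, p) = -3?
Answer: -658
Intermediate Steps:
h(D) = -6 + D + D² (h(D) = -3 + ((D - 3) + (D*0 + D*D)) = -3 + ((-3 + D) + (0 + D²)) = -3 + ((-3 + D) + D²) = -3 + (-3 + D + D²) = -6 + D + D²)
m(P) = 12 + P (m(P) = 9 - (-3 - P) = 9 + (3 + P) = 12 + P)
-49*m(h(A(6, 2))) - 70 = -49*(12 + (-6 - 3 + (-3)²)) - 70 = -49*(12 + (-6 - 3 + 9)) - 70 = -49*(12 + 0) - 70 = -49*12 - 70 = -588 - 70 = -658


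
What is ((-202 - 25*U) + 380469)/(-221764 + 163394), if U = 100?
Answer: -29059/4490 ≈ -6.4719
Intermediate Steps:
((-202 - 25*U) + 380469)/(-221764 + 163394) = ((-202 - 25*100) + 380469)/(-221764 + 163394) = ((-202 - 2500) + 380469)/(-58370) = (-2702 + 380469)*(-1/58370) = 377767*(-1/58370) = -29059/4490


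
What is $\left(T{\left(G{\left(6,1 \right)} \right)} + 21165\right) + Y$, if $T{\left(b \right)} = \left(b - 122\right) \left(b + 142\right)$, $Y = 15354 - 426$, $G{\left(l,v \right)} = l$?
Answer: $18925$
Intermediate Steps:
$Y = 14928$
$T{\left(b \right)} = \left(-122 + b\right) \left(142 + b\right)$
$\left(T{\left(G{\left(6,1 \right)} \right)} + 21165\right) + Y = \left(\left(-17324 + 6^{2} + 20 \cdot 6\right) + 21165\right) + 14928 = \left(\left(-17324 + 36 + 120\right) + 21165\right) + 14928 = \left(-17168 + 21165\right) + 14928 = 3997 + 14928 = 18925$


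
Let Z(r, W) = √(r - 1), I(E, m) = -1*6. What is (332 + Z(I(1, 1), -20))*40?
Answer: 13280 + 40*I*√7 ≈ 13280.0 + 105.83*I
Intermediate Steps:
I(E, m) = -6
Z(r, W) = √(-1 + r)
(332 + Z(I(1, 1), -20))*40 = (332 + √(-1 - 6))*40 = (332 + √(-7))*40 = (332 + I*√7)*40 = 13280 + 40*I*√7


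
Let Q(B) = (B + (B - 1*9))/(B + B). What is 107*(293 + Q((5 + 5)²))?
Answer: 6290637/200 ≈ 31453.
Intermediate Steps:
Q(B) = (-9 + 2*B)/(2*B) (Q(B) = (B + (B - 9))/((2*B)) = (B + (-9 + B))*(1/(2*B)) = (-9 + 2*B)*(1/(2*B)) = (-9 + 2*B)/(2*B))
107*(293 + Q((5 + 5)²)) = 107*(293 + (-9/2 + (5 + 5)²)/((5 + 5)²)) = 107*(293 + (-9/2 + 10²)/(10²)) = 107*(293 + (-9/2 + 100)/100) = 107*(293 + (1/100)*(191/2)) = 107*(293 + 191/200) = 107*(58791/200) = 6290637/200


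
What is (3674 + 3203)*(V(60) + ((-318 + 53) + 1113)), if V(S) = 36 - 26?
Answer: 5900466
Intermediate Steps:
V(S) = 10
(3674 + 3203)*(V(60) + ((-318 + 53) + 1113)) = (3674 + 3203)*(10 + ((-318 + 53) + 1113)) = 6877*(10 + (-265 + 1113)) = 6877*(10 + 848) = 6877*858 = 5900466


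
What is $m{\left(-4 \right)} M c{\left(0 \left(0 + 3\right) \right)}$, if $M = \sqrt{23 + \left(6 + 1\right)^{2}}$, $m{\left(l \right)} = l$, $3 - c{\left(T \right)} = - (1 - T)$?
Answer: $- 96 \sqrt{2} \approx -135.76$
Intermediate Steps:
$c{\left(T \right)} = 4 - T$ ($c{\left(T \right)} = 3 - - (1 - T) = 3 - \left(-1 + T\right) = 4 - T$)
$M = 6 \sqrt{2}$ ($M = \sqrt{23 + 7^{2}} = \sqrt{23 + 49} = \sqrt{72} = 6 \sqrt{2} \approx 8.4853$)
$m{\left(-4 \right)} M c{\left(0 \left(0 + 3\right) \right)} = - 4 \cdot 6 \sqrt{2} \left(4 - 0 \left(0 + 3\right)\right) = - 24 \sqrt{2} \left(4 - 0 \cdot 3\right) = - 24 \sqrt{2} \left(4 - 0\right) = - 24 \sqrt{2} \left(4 + 0\right) = - 24 \sqrt{2} \cdot 4 = - 96 \sqrt{2}$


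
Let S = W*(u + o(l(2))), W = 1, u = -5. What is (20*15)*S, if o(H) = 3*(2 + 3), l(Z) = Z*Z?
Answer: 3000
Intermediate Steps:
l(Z) = Z²
o(H) = 15 (o(H) = 3*5 = 15)
S = 10 (S = 1*(-5 + 15) = 1*10 = 10)
(20*15)*S = (20*15)*10 = 300*10 = 3000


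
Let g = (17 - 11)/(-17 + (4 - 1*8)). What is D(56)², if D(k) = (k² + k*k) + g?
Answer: 1927385604/49 ≈ 3.9334e+7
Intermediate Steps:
g = -2/7 (g = 6/(-17 + (4 - 8)) = 6/(-17 - 4) = 6/(-21) = 6*(-1/21) = -2/7 ≈ -0.28571)
D(k) = -2/7 + 2*k² (D(k) = (k² + k*k) - 2/7 = (k² + k²) - 2/7 = 2*k² - 2/7 = -2/7 + 2*k²)
D(56)² = (-2/7 + 2*56²)² = (-2/7 + 2*3136)² = (-2/7 + 6272)² = (43902/7)² = 1927385604/49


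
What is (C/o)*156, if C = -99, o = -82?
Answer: 7722/41 ≈ 188.34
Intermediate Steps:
(C/o)*156 = -99/(-82)*156 = -99*(-1/82)*156 = (99/82)*156 = 7722/41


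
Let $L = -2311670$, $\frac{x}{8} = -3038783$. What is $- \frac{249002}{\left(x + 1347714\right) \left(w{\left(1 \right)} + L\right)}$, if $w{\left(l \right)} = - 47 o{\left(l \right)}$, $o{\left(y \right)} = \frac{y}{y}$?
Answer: $- \frac{157}{33469682975} \approx -4.6908 \cdot 10^{-9}$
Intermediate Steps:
$x = -24310264$ ($x = 8 \left(-3038783\right) = -24310264$)
$o{\left(y \right)} = 1$
$w{\left(l \right)} = -47$ ($w{\left(l \right)} = \left(-47\right) 1 = -47$)
$- \frac{249002}{\left(x + 1347714\right) \left(w{\left(1 \right)} + L\right)} = - \frac{249002}{\left(-24310264 + 1347714\right) \left(-47 - 2311670\right)} = - \frac{249002}{\left(-22962550\right) \left(-2311717\right)} = - \frac{249002}{53082917198350} = \left(-249002\right) \frac{1}{53082917198350} = - \frac{157}{33469682975}$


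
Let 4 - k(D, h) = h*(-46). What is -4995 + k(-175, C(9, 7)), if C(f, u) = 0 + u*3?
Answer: -4025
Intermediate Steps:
C(f, u) = 3*u (C(f, u) = 0 + 3*u = 3*u)
k(D, h) = 4 + 46*h (k(D, h) = 4 - h*(-46) = 4 - (-46)*h = 4 + 46*h)
-4995 + k(-175, C(9, 7)) = -4995 + (4 + 46*(3*7)) = -4995 + (4 + 46*21) = -4995 + (4 + 966) = -4995 + 970 = -4025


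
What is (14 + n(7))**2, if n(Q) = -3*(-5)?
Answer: 841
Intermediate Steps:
n(Q) = 15
(14 + n(7))**2 = (14 + 15)**2 = 29**2 = 841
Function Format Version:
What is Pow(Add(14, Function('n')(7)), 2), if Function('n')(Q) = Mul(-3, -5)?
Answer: 841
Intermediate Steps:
Function('n')(Q) = 15
Pow(Add(14, Function('n')(7)), 2) = Pow(Add(14, 15), 2) = Pow(29, 2) = 841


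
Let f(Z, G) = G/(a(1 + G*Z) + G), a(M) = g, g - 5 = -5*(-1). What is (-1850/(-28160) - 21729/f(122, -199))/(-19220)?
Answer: 11564658481/10770580480 ≈ 1.0737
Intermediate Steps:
g = 10 (g = 5 - 5*(-1) = 5 + 5 = 10)
a(M) = 10
f(Z, G) = G/(10 + G)
(-1850/(-28160) - 21729/f(122, -199))/(-19220) = (-1850/(-28160) - 21729/((-199/(10 - 199))))/(-19220) = (-1850*(-1/28160) - 21729/((-199/(-189))))*(-1/19220) = (185/2816 - 21729/((-199*(-1/189))))*(-1/19220) = (185/2816 - 21729/199/189)*(-1/19220) = (185/2816 - 21729*189/199)*(-1/19220) = (185/2816 - 4106781/199)*(-1/19220) = -11564658481/560384*(-1/19220) = 11564658481/10770580480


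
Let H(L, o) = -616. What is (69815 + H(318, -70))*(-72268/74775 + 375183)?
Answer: 1941325115507843/74775 ≈ 2.5962e+10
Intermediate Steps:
(69815 + H(318, -70))*(-72268/74775 + 375183) = (69815 - 616)*(-72268/74775 + 375183) = 69199*(-72268*1/74775 + 375183) = 69199*(-72268/74775 + 375183) = 69199*(28054236557/74775) = 1941325115507843/74775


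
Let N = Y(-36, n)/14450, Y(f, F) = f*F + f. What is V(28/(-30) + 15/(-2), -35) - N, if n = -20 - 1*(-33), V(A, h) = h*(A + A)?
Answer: 12796231/21675 ≈ 590.37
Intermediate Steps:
V(A, h) = 2*A*h (V(A, h) = h*(2*A) = 2*A*h)
n = 13 (n = -20 + 33 = 13)
Y(f, F) = f + F*f (Y(f, F) = F*f + f = f + F*f)
N = -252/7225 (N = -36*(1 + 13)/14450 = -36*14*(1/14450) = -504*1/14450 = -252/7225 ≈ -0.034879)
V(28/(-30) + 15/(-2), -35) - N = 2*(28/(-30) + 15/(-2))*(-35) - 1*(-252/7225) = 2*(28*(-1/30) + 15*(-1/2))*(-35) + 252/7225 = 2*(-14/15 - 15/2)*(-35) + 252/7225 = 2*(-253/30)*(-35) + 252/7225 = 1771/3 + 252/7225 = 12796231/21675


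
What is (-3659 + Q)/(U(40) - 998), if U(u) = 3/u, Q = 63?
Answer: 143840/39917 ≈ 3.6035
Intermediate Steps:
(-3659 + Q)/(U(40) - 998) = (-3659 + 63)/(3/40 - 998) = -3596/(3*(1/40) - 998) = -3596/(3/40 - 998) = -3596/(-39917/40) = -3596*(-40/39917) = 143840/39917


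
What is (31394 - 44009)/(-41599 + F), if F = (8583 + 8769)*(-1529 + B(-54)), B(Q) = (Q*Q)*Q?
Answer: 2523/551777627 ≈ 4.5725e-6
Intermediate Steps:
B(Q) = Q**3 (B(Q) = Q**2*Q = Q**3)
F = -2758846536 (F = (8583 + 8769)*(-1529 + (-54)**3) = 17352*(-1529 - 157464) = 17352*(-158993) = -2758846536)
(31394 - 44009)/(-41599 + F) = (31394 - 44009)/(-41599 - 2758846536) = -12615/(-2758888135) = -12615*(-1/2758888135) = 2523/551777627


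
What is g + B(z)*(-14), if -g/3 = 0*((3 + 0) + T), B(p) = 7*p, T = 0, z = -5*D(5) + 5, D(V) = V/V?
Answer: 0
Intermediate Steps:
D(V) = 1
z = 0 (z = -5*1 + 5 = -5 + 5 = 0)
g = 0 (g = -0*((3 + 0) + 0) = -0*(3 + 0) = -0*3 = -3*0 = 0)
g + B(z)*(-14) = 0 + (7*0)*(-14) = 0 + 0*(-14) = 0 + 0 = 0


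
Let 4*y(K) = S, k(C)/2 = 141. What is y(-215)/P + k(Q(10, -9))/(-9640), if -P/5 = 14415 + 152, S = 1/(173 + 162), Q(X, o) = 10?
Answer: -344036243/11760667450 ≈ -0.029253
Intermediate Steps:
k(C) = 282 (k(C) = 2*141 = 282)
S = 1/335 ≈ 0.0029851
P = -72835 (P = -5*(14415 + 152) = -5*14567 = -72835)
y(K) = 1/1340 (y(K) = (¼)*(1/335) = 1/1340)
y(-215)/P + k(Q(10, -9))/(-9640) = (1/1340)/(-72835) + 282/(-9640) = (1/1340)*(-1/72835) + 282*(-1/9640) = -1/97598900 - 141/4820 = -344036243/11760667450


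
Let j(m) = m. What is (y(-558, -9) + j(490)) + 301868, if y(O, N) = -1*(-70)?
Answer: 302428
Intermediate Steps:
y(O, N) = 70
(y(-558, -9) + j(490)) + 301868 = (70 + 490) + 301868 = 560 + 301868 = 302428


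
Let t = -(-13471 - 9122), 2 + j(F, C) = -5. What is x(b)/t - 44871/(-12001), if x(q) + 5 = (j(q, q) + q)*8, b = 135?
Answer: 1025999522/271138593 ≈ 3.7840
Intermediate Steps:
j(F, C) = -7 (j(F, C) = -2 - 5 = -7)
t = 22593 (t = -1*(-22593) = 22593)
x(q) = -61 + 8*q (x(q) = -5 + (-7 + q)*8 = -5 + (-56 + 8*q) = -61 + 8*q)
x(b)/t - 44871/(-12001) = (-61 + 8*135)/22593 - 44871/(-12001) = (-61 + 1080)*(1/22593) - 44871*(-1/12001) = 1019*(1/22593) + 44871/12001 = 1019/22593 + 44871/12001 = 1025999522/271138593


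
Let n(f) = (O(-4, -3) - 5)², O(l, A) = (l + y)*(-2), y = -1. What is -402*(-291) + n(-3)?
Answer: 117007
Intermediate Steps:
O(l, A) = 2 - 2*l (O(l, A) = (l - 1)*(-2) = (-1 + l)*(-2) = 2 - 2*l)
n(f) = 25 (n(f) = ((2 - 2*(-4)) - 5)² = ((2 + 8) - 5)² = (10 - 5)² = 5² = 25)
-402*(-291) + n(-3) = -402*(-291) + 25 = 116982 + 25 = 117007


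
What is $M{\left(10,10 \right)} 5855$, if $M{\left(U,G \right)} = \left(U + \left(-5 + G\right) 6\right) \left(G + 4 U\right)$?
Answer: $11710000$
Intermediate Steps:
$M{\left(U,G \right)} = \left(G + 4 U\right) \left(-30 + U + 6 G\right)$ ($M{\left(U,G \right)} = \left(U + \left(-30 + 6 G\right)\right) \left(G + 4 U\right) = \left(-30 + U + 6 G\right) \left(G + 4 U\right) = \left(G + 4 U\right) \left(-30 + U + 6 G\right)$)
$M{\left(10,10 \right)} 5855 = \left(\left(-120\right) 10 - 300 + 4 \cdot 10^{2} + 6 \cdot 10^{2} + 25 \cdot 10 \cdot 10\right) 5855 = \left(-1200 - 300 + 4 \cdot 100 + 6 \cdot 100 + 2500\right) 5855 = \left(-1200 - 300 + 400 + 600 + 2500\right) 5855 = 2000 \cdot 5855 = 11710000$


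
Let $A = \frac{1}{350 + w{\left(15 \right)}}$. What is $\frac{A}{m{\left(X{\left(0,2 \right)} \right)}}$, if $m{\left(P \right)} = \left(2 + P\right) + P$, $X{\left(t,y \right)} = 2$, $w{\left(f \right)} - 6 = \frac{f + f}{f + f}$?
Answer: $\frac{1}{2142} \approx 0.00046685$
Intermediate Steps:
$w{\left(f \right)} = 7$ ($w{\left(f \right)} = 6 + \frac{f + f}{f + f} = 6 + \frac{2 f}{2 f} = 6 + 2 f \frac{1}{2 f} = 6 + 1 = 7$)
$m{\left(P \right)} = 2 + 2 P$
$A = \frac{1}{357}$ ($A = \frac{1}{350 + 7} = \frac{1}{357} \approx 0.0028011$)
$\frac{A}{m{\left(X{\left(0,2 \right)} \right)}} = \frac{1}{357 \left(2 + 2 \cdot 2\right)} = \frac{1}{357 \left(2 + 4\right)} = \frac{1}{357 \cdot 6} = \frac{1}{357} \cdot \frac{1}{6} = \frac{1}{2142}$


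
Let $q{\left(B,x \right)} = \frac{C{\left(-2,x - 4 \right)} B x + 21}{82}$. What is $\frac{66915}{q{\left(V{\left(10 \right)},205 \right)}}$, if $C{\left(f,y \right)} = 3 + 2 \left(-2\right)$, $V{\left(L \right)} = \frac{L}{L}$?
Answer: $- \frac{2743515}{92} \approx -29821.0$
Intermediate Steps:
$V{\left(L \right)} = 1$
$C{\left(f,y \right)} = -1$ ($C{\left(f,y \right)} = 3 - 4 = -1$)
$q{\left(B,x \right)} = \frac{21}{82} - \frac{B x}{82}$ ($q{\left(B,x \right)} = \frac{- B x + 21}{82} = \left(- B x + 21\right) \frac{1}{82} = \left(21 - B x\right) \frac{1}{82} = \frac{21}{82} - \frac{B x}{82}$)
$\frac{66915}{q{\left(V{\left(10 \right)},205 \right)}} = \frac{66915}{\frac{21}{82} - \frac{1}{82} \cdot 205} = \frac{66915}{\frac{21}{82} - \frac{5}{2}} = \frac{66915}{- \frac{92}{41}} = 66915 \left(- \frac{41}{92}\right) = - \frac{2743515}{92}$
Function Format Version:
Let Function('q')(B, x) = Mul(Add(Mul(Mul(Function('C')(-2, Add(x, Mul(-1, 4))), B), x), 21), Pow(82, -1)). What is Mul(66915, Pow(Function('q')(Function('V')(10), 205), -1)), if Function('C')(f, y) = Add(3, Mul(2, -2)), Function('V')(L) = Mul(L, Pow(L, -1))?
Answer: Rational(-2743515, 92) ≈ -29821.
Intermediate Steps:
Function('V')(L) = 1
Function('C')(f, y) = -1 (Function('C')(f, y) = Add(3, -4) = -1)
Function('q')(B, x) = Add(Rational(21, 82), Mul(Rational(-1, 82), B, x)) (Function('q')(B, x) = Mul(Add(Mul(Mul(-1, B), x), 21), Pow(82, -1)) = Mul(Add(Mul(-1, B, x), 21), Rational(1, 82)) = Mul(Add(21, Mul(-1, B, x)), Rational(1, 82)) = Add(Rational(21, 82), Mul(Rational(-1, 82), B, x)))
Mul(66915, Pow(Function('q')(Function('V')(10), 205), -1)) = Mul(66915, Pow(Add(Rational(21, 82), Mul(Rational(-1, 82), 1, 205)), -1)) = Mul(66915, Pow(Add(Rational(21, 82), Rational(-5, 2)), -1)) = Mul(66915, Pow(Rational(-92, 41), -1)) = Mul(66915, Rational(-41, 92)) = Rational(-2743515, 92)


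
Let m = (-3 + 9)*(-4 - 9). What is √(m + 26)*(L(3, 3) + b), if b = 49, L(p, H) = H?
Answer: 104*I*√13 ≈ 374.98*I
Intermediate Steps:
m = -78 (m = 6*(-13) = -78)
√(m + 26)*(L(3, 3) + b) = √(-78 + 26)*(3 + 49) = √(-52)*52 = (2*I*√13)*52 = 104*I*√13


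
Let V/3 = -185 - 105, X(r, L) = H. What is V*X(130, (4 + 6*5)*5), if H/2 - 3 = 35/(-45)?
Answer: -11600/3 ≈ -3866.7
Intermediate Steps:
H = 40/9 (H = 6 + 2*(35/(-45)) = 6 + 2*(35*(-1/45)) = 6 + 2*(-7/9) = 6 - 14/9 = 40/9 ≈ 4.4444)
X(r, L) = 40/9
V = -870 (V = 3*(-185 - 105) = 3*(-290) = -870)
V*X(130, (4 + 6*5)*5) = -870*40/9 = -11600/3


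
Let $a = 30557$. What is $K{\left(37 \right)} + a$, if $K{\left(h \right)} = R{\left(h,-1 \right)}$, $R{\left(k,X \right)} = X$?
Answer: $30556$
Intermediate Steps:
$K{\left(h \right)} = -1$
$K{\left(37 \right)} + a = -1 + 30557 = 30556$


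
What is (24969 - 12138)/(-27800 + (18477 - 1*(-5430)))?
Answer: -12831/3893 ≈ -3.2959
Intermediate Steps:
(24969 - 12138)/(-27800 + (18477 - 1*(-5430))) = 12831/(-27800 + (18477 + 5430)) = 12831/(-27800 + 23907) = 12831/(-3893) = 12831*(-1/3893) = -12831/3893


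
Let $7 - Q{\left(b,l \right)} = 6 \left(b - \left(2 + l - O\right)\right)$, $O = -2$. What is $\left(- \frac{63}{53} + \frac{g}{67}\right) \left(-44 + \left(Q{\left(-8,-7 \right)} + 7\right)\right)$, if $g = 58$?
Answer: $0$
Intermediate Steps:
$Q{\left(b,l \right)} = 31 - 6 b + 6 l$ ($Q{\left(b,l \right)} = 7 - 6 \left(b - \left(4 + l\right)\right) = 7 - 6 \left(-4 + b - l\right) = 7 - \left(-24 - 6 l + 6 b\right) = 7 + \left(24 - 6 b + 6 l\right) = 31 - 6 b + 6 l$)
$\left(- \frac{63}{53} + \frac{g}{67}\right) \left(-44 + \left(Q{\left(-8,-7 \right)} + 7\right)\right) = \left(- \frac{63}{53} + \frac{58}{67}\right) \left(-44 + \left(\left(31 - -48 + 6 \left(-7\right)\right) + 7\right)\right) = \left(\left(-63\right) \frac{1}{53} + 58 \cdot \frac{1}{67}\right) \left(-44 + \left(\left(31 + 48 - 42\right) + 7\right)\right) = \left(- \frac{63}{53} + \frac{58}{67}\right) \left(-44 + \left(37 + 7\right)\right) = - \frac{1147 \left(-44 + 44\right)}{3551} = \left(- \frac{1147}{3551}\right) 0 = 0$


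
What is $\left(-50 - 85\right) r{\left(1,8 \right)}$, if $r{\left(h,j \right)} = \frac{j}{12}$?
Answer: $-90$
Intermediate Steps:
$r{\left(h,j \right)} = \frac{j}{12}$ ($r{\left(h,j \right)} = j \frac{1}{12} = \frac{j}{12}$)
$\left(-50 - 85\right) r{\left(1,8 \right)} = \left(-50 - 85\right) \frac{1}{12} \cdot 8 = \left(-135\right) \frac{2}{3} = -90$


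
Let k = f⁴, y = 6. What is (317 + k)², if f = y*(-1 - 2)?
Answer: 11086615849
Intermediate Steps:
f = -18 (f = 6*(-1 - 2) = 6*(-3) = -18)
k = 104976 (k = (-18)⁴ = 104976)
(317 + k)² = (317 + 104976)² = 105293² = 11086615849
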